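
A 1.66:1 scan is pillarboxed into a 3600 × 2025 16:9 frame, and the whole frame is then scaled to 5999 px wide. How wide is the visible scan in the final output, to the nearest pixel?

In the 3600×2025 frame the scan fills the height: width = 2025 × 1.660 ≈ 3361.50 px.
Scaling 3600 → 5999 is ×1.6664, so the width becomes 3361.50 × 1.6664 ≈ 5601.57 px.

5602 px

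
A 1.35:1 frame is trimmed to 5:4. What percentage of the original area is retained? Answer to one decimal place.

The height stays; only width is cut (since 5:4 is narrower than 1.35:1).
Area ratio = (1.250)/(1.350) = 92.59% retained.

92.6%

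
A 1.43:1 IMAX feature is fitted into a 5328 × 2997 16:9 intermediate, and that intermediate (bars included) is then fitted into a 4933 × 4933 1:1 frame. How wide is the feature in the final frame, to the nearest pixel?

First fit — 1.43:1 IMAX into 5328×2997 spans the height: 4285.71 × 2997.00.
Second fit — the 16:9 canvas into 4933×4933 spans the width: 4933.00 × 2774.81 (×0.9259 from 5328×2997).
The feature scales with it: width 4285.71 × 0.9259 ≈ 3967.98.

3968 px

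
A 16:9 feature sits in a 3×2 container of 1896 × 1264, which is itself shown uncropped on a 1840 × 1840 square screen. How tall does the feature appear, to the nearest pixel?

1035 px

Inside the 1896×1264 canvas the feature is width-limited at 1896.00 × 1066.50.
Second fit — the 3×2 canvas into 1840×1840 spans the width: 1840.00 × 1226.67 (×0.9705 from 1896×1264).
The feature scales with it: height 1066.50 × 0.9705 ≈ 1035.00.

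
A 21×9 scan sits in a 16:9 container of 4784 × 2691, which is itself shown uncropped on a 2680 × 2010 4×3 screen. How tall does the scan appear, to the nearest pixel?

1149 px

21×9 in 4784×2691: fills the width, so the scan is 4784.00 × 2050.29.
16:9 in 2680×2010: fills the width, so the intermediate becomes 2680.00 × 1507.50 — a scale of ×0.5602.
So the scan's height is 2050.29 × 0.5602 ≈ 1148.57.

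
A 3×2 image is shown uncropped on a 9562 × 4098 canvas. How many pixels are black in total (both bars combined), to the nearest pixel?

3×2 (1.500) < 21×9 (2.333), so the image fills the height.
Content width = 4098 × 3/2 ≈ 6147.0000 px.
Leftover width: 9562 − 6147.0000 = 3415.0000 px.
Bar area = 3415.0000 × 4098 ≈ 13994670 px.

13994670 pixels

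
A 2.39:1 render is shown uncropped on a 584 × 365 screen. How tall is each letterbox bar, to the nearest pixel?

2.39:1 (2.390) > 16×10 (1.600), so the render fills the width.
Content height = 584 / 2.390 ≈ 244.35 px.
Black = 365 − 244.35 = 120.65 px, or 60.32 per bar.

60 px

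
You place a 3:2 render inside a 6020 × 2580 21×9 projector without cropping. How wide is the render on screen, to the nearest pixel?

3870 px

3:2 (1.500) < 21×9 (2.333), so the render fills the height.
That makes the image 3870.00 px wide (2580 × 3/2).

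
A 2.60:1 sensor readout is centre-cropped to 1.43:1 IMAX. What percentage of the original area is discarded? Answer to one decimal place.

45.0%

1.43:1 IMAX is narrower than 2.60:1, so the crop keeps the full height and trims the width.
(1.430)/(2.600) ≈ 0.550 of the area survives, leaving 45.00% discarded.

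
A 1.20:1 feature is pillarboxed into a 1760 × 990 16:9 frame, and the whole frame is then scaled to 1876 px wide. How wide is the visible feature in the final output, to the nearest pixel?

Fitted into 1760×990, the feature spans the height; its width is 990 × 1.200 ≈ 1188.00 px.
The frame scales by 1876/1760 = 1.0659; 1188.00 × 1.0659 ≈ 1266.30 px.

1266 px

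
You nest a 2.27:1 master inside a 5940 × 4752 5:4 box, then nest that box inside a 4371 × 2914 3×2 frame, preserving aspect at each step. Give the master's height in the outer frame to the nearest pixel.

1605 px

First fit — 2.27:1 into 5940×4752 spans the width: 5940.00 × 2616.74.
5:4 in 4371×2914: fills the height, so the intermediate becomes 3642.50 × 2914.00 — a scale of ×0.6132.
Applying the same ×0.6132: 2616.74 → 1604.63.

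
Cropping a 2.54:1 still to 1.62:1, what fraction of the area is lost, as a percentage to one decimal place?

1.62:1 is narrower than 2.54:1, so the crop keeps the full height and trims the width.
(1.620)/(2.540) ≈ 0.638 of the area survives, leaving 36.22% discarded.

36.2%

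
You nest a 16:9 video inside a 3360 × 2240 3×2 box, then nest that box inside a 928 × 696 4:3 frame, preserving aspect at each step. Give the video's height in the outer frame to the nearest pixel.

First fit — 16:9 into 3360×2240 spans the width: 3360.00 × 1890.00.
3×2 in 928×696: fills the width, so the intermediate becomes 928.00 × 618.67 — a scale of ×0.2762.
Applying the same ×0.2762: 1890.00 → 522.00.

522 px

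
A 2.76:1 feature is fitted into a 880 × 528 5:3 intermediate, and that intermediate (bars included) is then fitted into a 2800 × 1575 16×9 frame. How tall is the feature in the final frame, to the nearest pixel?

2.76:1 in 880×528: fills the width, so the feature is 880.00 × 318.84.
Second fit — the 5:3 canvas into 2800×1575 spans the height: 2625.00 × 1575.00 (×2.9830 from 880×528).
Applying the same ×2.9830: 318.84 → 951.09.

951 px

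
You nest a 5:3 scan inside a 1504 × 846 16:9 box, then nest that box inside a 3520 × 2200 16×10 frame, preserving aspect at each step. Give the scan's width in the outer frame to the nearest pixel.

Inside the 1504×846 canvas the scan is height-limited at 1410.00 × 846.00.
Second fit — the 16:9 canvas into 3520×2200 spans the width: 3520.00 × 1980.00 (×2.3404 from 1504×846).
The scan scales with it: width 1410.00 × 2.3404 ≈ 3300.00.

3300 px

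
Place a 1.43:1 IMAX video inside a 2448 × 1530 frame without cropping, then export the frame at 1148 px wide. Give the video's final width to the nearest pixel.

At 2448×1530 the video is height-limited, so width = 1530 × 1.430 ≈ 2187.90 px.
The frame scales by 1148/2448 = 0.4690; 2187.90 × 0.4690 ≈ 1026.03 px.

1026 px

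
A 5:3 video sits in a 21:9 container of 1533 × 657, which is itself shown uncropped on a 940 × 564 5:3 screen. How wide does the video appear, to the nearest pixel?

Inside the 1533×657 canvas the video is height-limited at 1095.00 × 657.00.
The 21:9 canvas is width-limited in 940×564, giving 940.00 × 402.86; scale factor 0.6132.
Applying the same ×0.6132: 1095.00 → 671.43.

671 px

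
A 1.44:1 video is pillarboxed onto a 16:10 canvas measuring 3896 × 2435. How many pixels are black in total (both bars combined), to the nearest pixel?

1.44:1 is narrower than 16:10, so it spans the full height.
Content width = 2435 × 1.440 ≈ 3506.4000 px.
Black = 3896 − 3506.4000 = 389.6000 px.
Across the 2435-px span: 389.6000 × 2435 ≈ 948676 px.

948676 pixels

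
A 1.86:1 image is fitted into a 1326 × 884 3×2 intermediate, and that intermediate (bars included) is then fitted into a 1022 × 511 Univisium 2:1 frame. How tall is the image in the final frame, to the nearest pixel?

412 px

1.86:1 in 1326×884: fills the width, so the image is 1326.00 × 712.90.
Second fit — the 3×2 canvas into 1022×511 spans the height: 766.50 × 511.00 (×0.5781 from 1326×884).
The image scales with it: height 712.90 × 0.5781 ≈ 412.10.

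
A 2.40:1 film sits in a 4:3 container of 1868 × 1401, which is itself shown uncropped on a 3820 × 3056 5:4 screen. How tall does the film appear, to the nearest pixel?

2.40:1 in 1868×1401: fills the width, so the film is 1868.00 × 778.33.
4:3 in 3820×3056: fills the width, so the intermediate becomes 3820.00 × 2865.00 — a scale of ×2.0450.
So the film's height is 778.33 × 2.0450 ≈ 1591.67.

1592 px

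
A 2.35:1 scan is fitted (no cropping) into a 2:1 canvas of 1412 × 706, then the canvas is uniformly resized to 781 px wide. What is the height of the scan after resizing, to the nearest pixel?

Fitted into 1412×706, the scan spans the width; its height is 1412 / 2.350 ≈ 600.85 px.
The frame scales by 781/1412 = 0.5531; 600.85 × 0.5531 ≈ 332.34 px.

332 px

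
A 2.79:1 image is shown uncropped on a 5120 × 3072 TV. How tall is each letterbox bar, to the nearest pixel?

2.79:1 is wider than 5:3, so it spans the full width.
That makes the image 1835.13 px tall (5120 / 2.790).
3072 − 1835.13 = 1236.87 px of bars (618.44 each).

618 px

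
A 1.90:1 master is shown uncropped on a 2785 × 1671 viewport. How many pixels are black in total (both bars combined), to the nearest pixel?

1.90:1 (1.900) > 5:3 (1.667), so the master fills the width.
Content height = 2785 / 1.900 ≈ 1465.7895 px.
Black = 1671 − 1465.7895 = 205.2105 px.
Bar area = 205.2105 × 2785 ≈ 571511 px.

571511 pixels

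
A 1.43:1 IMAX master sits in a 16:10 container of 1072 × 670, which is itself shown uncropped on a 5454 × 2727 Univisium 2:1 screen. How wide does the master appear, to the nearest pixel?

3900 px

Inside the 1072×670 canvas the master is height-limited at 958.10 × 670.00.
The 16:10 canvas is height-limited in 5454×2727, giving 4363.20 × 2727.00; scale factor 4.0701.
So the master's width is 958.10 × 4.0701 ≈ 3899.61.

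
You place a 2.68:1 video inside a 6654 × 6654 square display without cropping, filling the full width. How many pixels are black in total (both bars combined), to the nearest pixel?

Content height = 6654 / 2.680 ≈ 2482.8358 px.
Leftover height: 6654 − 2482.8358 = 4171.1642 px.
That's 4171.1642 × 6654 ≈ 27754926 black pixels.

27754926 pixels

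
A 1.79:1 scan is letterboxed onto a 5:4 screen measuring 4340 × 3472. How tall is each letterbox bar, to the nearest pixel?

1.79:1 is wider than 5:4, so it spans the full width.
The scan is 4340 / 1.790 ≈ 2424.58 px tall.
3472 − 2424.58 = 1047.42 px of bars (523.71 each).

524 px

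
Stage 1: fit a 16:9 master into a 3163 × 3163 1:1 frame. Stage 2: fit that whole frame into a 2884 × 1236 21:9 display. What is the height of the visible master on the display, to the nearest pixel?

695 px

First fit — 16:9 into 3163×3163 spans the width: 3163.00 × 1779.19.
The 1:1 canvas is height-limited in 2884×1236, giving 1236.00 × 1236.00; scale factor 0.3908.
So the master's height is 1779.19 × 0.3908 ≈ 695.25.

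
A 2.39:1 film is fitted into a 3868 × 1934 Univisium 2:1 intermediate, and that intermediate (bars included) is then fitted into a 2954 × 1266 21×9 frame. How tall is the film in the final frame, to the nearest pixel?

1059 px

2.39:1 in 3868×1934: fills the width, so the film is 3868.00 × 1618.41.
Second fit — the Univisium 2:1 canvas into 2954×1266 spans the height: 2532.00 × 1266.00 (×0.6546 from 3868×1934).
So the film's height is 1618.41 × 0.6546 ≈ 1059.41.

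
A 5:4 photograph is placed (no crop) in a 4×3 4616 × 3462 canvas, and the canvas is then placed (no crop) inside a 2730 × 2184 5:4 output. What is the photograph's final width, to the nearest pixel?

Inside the 4616×3462 canvas the photograph is height-limited at 4327.50 × 3462.00.
Second fit — the 4×3 canvas into 2730×2184 spans the width: 2730.00 × 2047.50 (×0.5914 from 4616×3462).
So the photograph's width is 4327.50 × 0.5914 ≈ 2559.38.

2559 px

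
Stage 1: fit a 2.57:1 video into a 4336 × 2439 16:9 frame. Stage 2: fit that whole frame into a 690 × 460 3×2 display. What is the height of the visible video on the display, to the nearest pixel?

268 px

Inside the 4336×2439 canvas the video is width-limited at 4336.00 × 1687.16.
The 16:9 canvas is width-limited in 690×460, giving 690.00 × 388.12; scale factor 0.1591.
The video scales with it: height 1687.16 × 0.1591 ≈ 268.48.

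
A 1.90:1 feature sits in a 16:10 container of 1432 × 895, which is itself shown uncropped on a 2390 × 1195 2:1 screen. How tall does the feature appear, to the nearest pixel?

1.90:1 in 1432×895: fills the width, so the feature is 1432.00 × 753.68.
The 16:10 canvas is height-limited in 2390×1195, giving 1912.00 × 1195.00; scale factor 1.3352.
So the feature's height is 753.68 × 1.3352 ≈ 1006.32.

1006 px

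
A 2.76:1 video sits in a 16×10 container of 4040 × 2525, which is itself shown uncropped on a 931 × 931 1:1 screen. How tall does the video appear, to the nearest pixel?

First fit — 2.76:1 into 4040×2525 spans the width: 4040.00 × 1463.77.
Second fit — the 16×10 canvas into 931×931 spans the width: 931.00 × 581.88 (×0.2304 from 4040×2525).
The video scales with it: height 1463.77 × 0.2304 ≈ 337.32.

337 px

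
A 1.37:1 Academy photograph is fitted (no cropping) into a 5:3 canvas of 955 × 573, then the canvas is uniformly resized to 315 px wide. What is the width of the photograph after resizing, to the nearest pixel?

At 955×573 the photograph is height-limited, so width = 573 × 1.370 ≈ 785.01 px.
Scaling 955 → 315 is ×0.3298, so the width becomes 785.01 × 0.3298 ≈ 258.93 px.

259 px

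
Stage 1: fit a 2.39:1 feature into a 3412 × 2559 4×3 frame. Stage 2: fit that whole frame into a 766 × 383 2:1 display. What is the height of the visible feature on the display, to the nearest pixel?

214 px

First fit — 2.39:1 into 3412×2559 spans the width: 3412.00 × 1427.62.
The 4×3 canvas is height-limited in 766×383, giving 510.67 × 383.00; scale factor 0.1497.
So the feature's height is 1427.62 × 0.1497 ≈ 213.67.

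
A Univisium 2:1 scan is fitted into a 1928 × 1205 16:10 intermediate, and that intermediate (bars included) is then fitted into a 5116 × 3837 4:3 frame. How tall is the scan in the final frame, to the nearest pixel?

2558 px

First fit — Univisium 2:1 into 1928×1205 spans the width: 1928.00 × 964.00.
16:10 in 5116×3837: fills the width, so the intermediate becomes 5116.00 × 3197.50 — a scale of ×2.6535.
So the scan's height is 964.00 × 2.6535 ≈ 2558.00.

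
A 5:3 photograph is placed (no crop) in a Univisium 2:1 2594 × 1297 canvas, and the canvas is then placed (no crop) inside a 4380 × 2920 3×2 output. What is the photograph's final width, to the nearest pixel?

First fit — 5:3 into 2594×1297 spans the height: 2161.67 × 1297.00.
The Univisium 2:1 canvas is width-limited in 4380×2920, giving 4380.00 × 2190.00; scale factor 1.6885.
Applying the same ×1.6885: 2161.67 → 3650.00.

3650 px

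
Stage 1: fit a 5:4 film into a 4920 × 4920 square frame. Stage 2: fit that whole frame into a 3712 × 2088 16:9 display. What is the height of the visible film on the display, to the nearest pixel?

5:4 in 4920×4920: fills the width, so the film is 4920.00 × 3936.00.
The square canvas is height-limited in 3712×2088, giving 2088.00 × 2088.00; scale factor 0.4244.
So the film's height is 3936.00 × 0.4244 ≈ 1670.40.

1670 px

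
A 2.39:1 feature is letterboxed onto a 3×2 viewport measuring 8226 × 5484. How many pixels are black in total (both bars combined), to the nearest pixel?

2.39:1 (2.390) > 3×2 (1.500), so the feature fills the width.
The feature is 8226 / 2.390 ≈ 3441.8410 px tall.
5484 − 3441.8410 = 2042.1590 px of bars.
Bar area = 2042.1590 × 8226 ≈ 16798800 px.

16798800 pixels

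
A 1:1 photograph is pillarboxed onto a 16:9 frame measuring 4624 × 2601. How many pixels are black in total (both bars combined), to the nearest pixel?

5261823 pixels

1:1 is narrower than 16:9, so it spans the full height.
That makes the image 2601.0000 px wide (2601 × 1/1).
Leftover width: 4624 − 2601.0000 = 2023.0000 px.
Bar area = 2023.0000 × 2601 ≈ 5261823 px.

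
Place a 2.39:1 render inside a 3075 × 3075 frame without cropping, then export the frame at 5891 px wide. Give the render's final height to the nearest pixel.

In the 3075×3075 frame the render fills the width: height = 3075 / 2.390 ≈ 1286.61 px.
The frame scales by 5891/3075 = 1.9158; 1286.61 × 1.9158 ≈ 2464.85 px.

2465 px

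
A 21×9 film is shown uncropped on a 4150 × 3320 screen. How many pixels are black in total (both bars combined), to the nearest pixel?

6396929 pixels

21×9 (2.333) > 5:4 (1.250), so the film fills the width.
The film is 4150 × 9/21 ≈ 1778.5714 px tall.
Leftover height: 3320 − 1778.5714 = 1541.4286 px.
Across the 4150-px span: 1541.4286 × 4150 ≈ 6396929 px.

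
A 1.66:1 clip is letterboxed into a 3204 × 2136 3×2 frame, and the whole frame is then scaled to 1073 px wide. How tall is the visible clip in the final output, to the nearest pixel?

646 px

In the 3204×2136 frame the clip fills the width: height = 3204 / 1.660 ≈ 1930.12 px.
Scaling 3204 → 1073 is ×0.3349, so the height becomes 1930.12 × 0.3349 ≈ 646.39 px.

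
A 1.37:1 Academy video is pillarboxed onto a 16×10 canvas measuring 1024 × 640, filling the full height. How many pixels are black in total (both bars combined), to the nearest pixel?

94208 pixels

Content width = 640 × 1.370 ≈ 876.8000 px.
Black = 1024 − 876.8000 = 147.2000 px.
Bar area = 147.2000 × 640 ≈ 94208 px.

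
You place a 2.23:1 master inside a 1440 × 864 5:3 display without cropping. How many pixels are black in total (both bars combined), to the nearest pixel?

2.23:1 (2.230) > 5:3 (1.667), so the master fills the width.
The master is 1440 / 2.230 ≈ 645.7399 px tall.
Leftover height: 864 − 645.7399 = 218.2601 px.
That's 218.2601 × 1440 ≈ 314295 black pixels.

314295 pixels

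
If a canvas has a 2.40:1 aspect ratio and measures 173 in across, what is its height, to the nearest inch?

72 in

At 2.40:1, 173 / 2.400 ≈ 72.08.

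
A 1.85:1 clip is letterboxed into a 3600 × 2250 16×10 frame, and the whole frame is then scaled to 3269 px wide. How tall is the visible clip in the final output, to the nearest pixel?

In the 3600×2250 frame the clip fills the width: height = 3600 / 1.850 ≈ 1945.95 px.
Resizing to 3269 px wide multiplies everything by 0.9081: 1945.95 → 1767.03 px.

1767 px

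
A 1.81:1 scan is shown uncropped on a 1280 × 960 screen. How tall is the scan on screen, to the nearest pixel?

Since 1.810 > 1.333, the scan is width-limited.
Content height = 1280 / 1.810 ≈ 707.18 px.

707 px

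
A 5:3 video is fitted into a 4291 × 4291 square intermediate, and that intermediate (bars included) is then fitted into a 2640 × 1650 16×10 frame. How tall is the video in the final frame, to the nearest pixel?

990 px

5:3 in 4291×4291: fills the width, so the video is 4291.00 × 2574.60.
square in 2640×1650: fills the height, so the intermediate becomes 1650.00 × 1650.00 — a scale of ×0.3845.
Applying the same ×0.3845: 2574.60 → 990.00.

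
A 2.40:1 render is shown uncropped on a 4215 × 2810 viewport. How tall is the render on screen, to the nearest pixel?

1756 px

2.40:1 is wider than 3:2, so it spans the full width.
Content height = 4215 / 2.400 ≈ 1756.25 px.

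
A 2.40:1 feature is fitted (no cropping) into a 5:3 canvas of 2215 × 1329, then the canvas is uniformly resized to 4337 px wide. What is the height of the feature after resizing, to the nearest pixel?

1807 px

Fitted into 2215×1329, the feature spans the width; its height is 2215 / 2.400 ≈ 922.92 px.
Scaling 2215 → 4337 is ×1.9580, so the height becomes 922.92 × 1.9580 ≈ 1807.08 px.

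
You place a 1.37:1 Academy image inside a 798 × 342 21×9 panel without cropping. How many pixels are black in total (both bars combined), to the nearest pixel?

Since 1.370 < 2.333, the image is height-limited.
That makes the image 468.5400 px wide (342 × 1.370).
Black = 798 − 468.5400 = 329.4600 px.
Across the 342-px span: 329.4600 × 342 ≈ 112675 px.

112675 pixels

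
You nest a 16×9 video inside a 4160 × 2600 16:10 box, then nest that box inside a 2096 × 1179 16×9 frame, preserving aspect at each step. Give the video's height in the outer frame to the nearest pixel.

Inside the 4160×2600 canvas the video is width-limited at 4160.00 × 2340.00.
16:10 in 2096×1179: fills the height, so the intermediate becomes 1886.40 × 1179.00 — a scale of ×0.4535.
So the video's height is 2340.00 × 0.4535 ≈ 1061.10.

1061 px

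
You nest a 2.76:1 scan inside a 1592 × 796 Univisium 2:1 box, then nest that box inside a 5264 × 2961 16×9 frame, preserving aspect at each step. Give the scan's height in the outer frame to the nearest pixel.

1907 px

Inside the 1592×796 canvas the scan is width-limited at 1592.00 × 576.81.
Univisium 2:1 in 5264×2961: fills the width, so the intermediate becomes 5264.00 × 2632.00 — a scale of ×3.3065.
Applying the same ×3.3065: 576.81 → 1907.25.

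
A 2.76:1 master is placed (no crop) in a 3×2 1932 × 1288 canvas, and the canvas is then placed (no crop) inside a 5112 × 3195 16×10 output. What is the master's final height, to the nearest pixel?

1736 px

2.76:1 in 1932×1288: fills the width, so the master is 1932.00 × 700.00.
The 3×2 canvas is height-limited in 5112×3195, giving 4792.50 × 3195.00; scale factor 2.4806.
So the master's height is 700.00 × 2.4806 ≈ 1736.41.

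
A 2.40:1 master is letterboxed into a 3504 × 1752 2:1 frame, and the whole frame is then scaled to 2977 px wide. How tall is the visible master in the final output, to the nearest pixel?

1240 px

In the 3504×1752 frame the master fills the width: height = 3504 / 2.400 ≈ 1460.00 px.
Scaling 3504 → 2977 is ×0.8496, so the height becomes 1460.00 × 0.8496 ≈ 1240.42 px.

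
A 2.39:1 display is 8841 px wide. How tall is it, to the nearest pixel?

Height = 8841 / 2.390 = 3699.16.

3699 px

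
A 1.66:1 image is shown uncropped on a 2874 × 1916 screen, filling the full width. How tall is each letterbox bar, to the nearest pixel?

92 px

That makes the image 1731.33 px tall (2874 / 1.660).
Leftover height: 1916 − 1731.33 = 184.67 px → 92.34 each side.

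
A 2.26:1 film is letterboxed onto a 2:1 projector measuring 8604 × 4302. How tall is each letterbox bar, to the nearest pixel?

247 px

2.26:1 is wider than 2:1, so it spans the full width.
That makes the image 3807.08 px tall (8604 / 2.260).
Leftover height: 4302 − 3807.08 = 494.92 px → 247.46 each side.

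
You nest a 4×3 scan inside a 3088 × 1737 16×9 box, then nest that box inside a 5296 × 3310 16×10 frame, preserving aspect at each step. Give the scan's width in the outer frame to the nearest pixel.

First fit — 4×3 into 3088×1737 spans the height: 2316.00 × 1737.00.
Second fit — the 16×9 canvas into 5296×3310 spans the width: 5296.00 × 2979.00 (×1.7150 from 3088×1737).
The scan scales with it: width 2316.00 × 1.7150 ≈ 3972.00.

3972 px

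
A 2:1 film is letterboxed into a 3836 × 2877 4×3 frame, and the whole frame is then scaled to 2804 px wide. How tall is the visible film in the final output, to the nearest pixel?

At 3836×2877 the film is width-limited, so height = 3836 × 1/2 ≈ 1918.00 px.
The frame scales by 2804/3836 = 0.7310; 1918.00 × 0.7310 ≈ 1402.00 px.

1402 px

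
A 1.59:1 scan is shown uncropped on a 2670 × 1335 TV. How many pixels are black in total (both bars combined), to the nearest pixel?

1.59:1 (1.590) < 2:1 (2.000), so the scan fills the height.
That makes the image 2122.6500 px wide (1335 × 1.590).
Leftover width: 2670 − 2122.6500 = 547.3500 px.
Bar area = 547.3500 × 1335 ≈ 730712 px.

730712 pixels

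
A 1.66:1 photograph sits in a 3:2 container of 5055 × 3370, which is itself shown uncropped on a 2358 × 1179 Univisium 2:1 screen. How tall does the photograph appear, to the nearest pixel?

1065 px

Inside the 5055×3370 canvas the photograph is width-limited at 5055.00 × 3045.18.
The 3:2 canvas is height-limited in 2358×1179, giving 1768.50 × 1179.00; scale factor 0.3499.
The photograph scales with it: height 3045.18 × 0.3499 ≈ 1065.36.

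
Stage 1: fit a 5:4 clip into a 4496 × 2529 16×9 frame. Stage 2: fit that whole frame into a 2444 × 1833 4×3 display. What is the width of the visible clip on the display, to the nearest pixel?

1718 px

5:4 in 4496×2529: fills the height, so the clip is 3161.25 × 2529.00.
Second fit — the 16×9 canvas into 2444×1833 spans the width: 2444.00 × 1374.75 (×0.5436 from 4496×2529).
So the clip's width is 3161.25 × 0.5436 ≈ 1718.44.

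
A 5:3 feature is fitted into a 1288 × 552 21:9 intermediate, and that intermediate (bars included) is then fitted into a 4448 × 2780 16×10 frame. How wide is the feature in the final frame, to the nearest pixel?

First fit — 5:3 into 1288×552 spans the height: 920.00 × 552.00.
The 21:9 canvas is width-limited in 4448×2780, giving 4448.00 × 1906.29; scale factor 3.4534.
Applying the same ×3.4534: 920.00 → 3177.14.

3177 px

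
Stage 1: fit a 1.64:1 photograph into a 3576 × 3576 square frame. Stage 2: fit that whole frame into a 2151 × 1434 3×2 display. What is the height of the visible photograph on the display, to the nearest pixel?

874 px

First fit — 1.64:1 into 3576×3576 spans the width: 3576.00 × 2180.49.
The square canvas is height-limited in 2151×1434, giving 1434.00 × 1434.00; scale factor 0.4010.
The photograph scales with it: height 2180.49 × 0.4010 ≈ 874.39.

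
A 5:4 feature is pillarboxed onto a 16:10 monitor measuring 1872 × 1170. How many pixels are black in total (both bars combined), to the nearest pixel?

5:4 (1.250) < 16:10 (1.600), so the feature fills the height.
That makes the image 1462.5000 px wide (1170 × 5/4).
Black = 1872 − 1462.5000 = 409.5000 px.
Bar area = 409.5000 × 1170 ≈ 479115 px.

479115 pixels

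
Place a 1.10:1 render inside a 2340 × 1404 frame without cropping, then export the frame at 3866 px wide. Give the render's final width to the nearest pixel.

Fitted into 2340×1404, the render spans the height; its width is 1404 × 1.100 ≈ 1544.40 px.
Resizing to 3866 px wide multiplies everything by 1.6521: 1544.40 → 2551.56 px.

2552 px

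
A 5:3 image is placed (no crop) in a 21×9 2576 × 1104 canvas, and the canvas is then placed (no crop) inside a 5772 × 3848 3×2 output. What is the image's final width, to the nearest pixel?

4123 px

Inside the 2576×1104 canvas the image is height-limited at 1840.00 × 1104.00.
21×9 in 5772×3848: fills the width, so the intermediate becomes 5772.00 × 2473.71 — a scale of ×2.2407.
Applying the same ×2.2407: 1840.00 → 4122.86.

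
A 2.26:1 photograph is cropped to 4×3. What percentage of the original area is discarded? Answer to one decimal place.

Going from 2.26:1 to 4×3 means cutting width while keeping height.
Area ratio = (1.333)/(2.260) = 59.00%; the remaining 41.00% is cropped out.

41.0%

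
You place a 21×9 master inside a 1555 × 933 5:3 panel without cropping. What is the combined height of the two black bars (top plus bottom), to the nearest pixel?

267 px

21×9 (2.333) > 5:3 (1.667), so the master fills the width.
Content height = 1555 × 9/21 ≈ 666.43 px.
Leftover height: 933 − 666.43 = 266.57 px.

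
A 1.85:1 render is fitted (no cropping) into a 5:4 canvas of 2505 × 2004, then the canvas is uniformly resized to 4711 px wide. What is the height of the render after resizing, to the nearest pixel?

In the 2505×2004 frame the render fills the width: height = 2505 / 1.850 ≈ 1354.05 px.
The frame scales by 4711/2505 = 1.8806; 1354.05 × 1.8806 ≈ 2546.49 px.

2546 px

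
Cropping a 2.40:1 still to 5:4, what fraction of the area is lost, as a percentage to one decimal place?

Going from 2.40:1 to 5:4 means cutting width while keeping height.
Fraction kept = (1.250)/(2.400) ≈ 52.08%, so 47.92% is lost.

47.9%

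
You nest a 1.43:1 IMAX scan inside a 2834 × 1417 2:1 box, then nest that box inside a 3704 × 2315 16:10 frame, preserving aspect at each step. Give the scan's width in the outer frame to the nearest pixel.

Inside the 2834×1417 canvas the scan is height-limited at 2026.31 × 1417.00.
2:1 in 3704×2315: fills the width, so the intermediate becomes 3704.00 × 1852.00 — a scale of ×1.3070.
Applying the same ×1.3070: 2026.31 → 2648.36.

2648 px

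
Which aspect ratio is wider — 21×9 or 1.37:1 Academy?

21×9

21×9 = 2.333 and 1.37; 2.333 > 1.37.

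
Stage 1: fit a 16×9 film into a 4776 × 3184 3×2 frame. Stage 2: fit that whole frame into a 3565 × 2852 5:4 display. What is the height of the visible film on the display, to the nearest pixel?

16×9 in 4776×3184: fills the width, so the film is 4776.00 × 2686.50.
The 3×2 canvas is width-limited in 3565×2852, giving 3565.00 × 2376.67; scale factor 0.7464.
So the film's height is 2686.50 × 0.7464 ≈ 2005.31.

2005 px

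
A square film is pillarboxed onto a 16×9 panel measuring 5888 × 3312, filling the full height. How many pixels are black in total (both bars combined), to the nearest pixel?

8531712 pixels

The film is 3312 × 1/1 ≈ 3312.0000 px wide.
Black = 5888 − 3312.0000 = 2576.0000 px.
That's 2576.0000 × 3312 ≈ 8531712 black pixels.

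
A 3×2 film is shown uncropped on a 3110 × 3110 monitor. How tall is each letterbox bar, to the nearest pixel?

3×2 (1.500) > 1:1 (1.000), so the film fills the width.
Content height = 3110 × 2/3 ≈ 2073.33 px.
Leftover height: 3110 − 2073.33 = 1036.67 px → 518.33 each side.

518 px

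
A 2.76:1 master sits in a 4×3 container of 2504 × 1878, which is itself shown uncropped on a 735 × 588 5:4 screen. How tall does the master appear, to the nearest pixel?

First fit — 2.76:1 into 2504×1878 spans the width: 2504.00 × 907.25.
The 4×3 canvas is width-limited in 735×588, giving 735.00 × 551.25; scale factor 0.2935.
So the master's height is 907.25 × 0.2935 ≈ 266.30.

266 px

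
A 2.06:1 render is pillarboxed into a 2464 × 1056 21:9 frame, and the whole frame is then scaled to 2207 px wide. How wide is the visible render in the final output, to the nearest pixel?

Fitted into 2464×1056, the render spans the height; its width is 1056 × 2.060 ≈ 2175.36 px.
The frame scales by 2207/2464 = 0.8957; 2175.36 × 0.8957 ≈ 1948.47 px.

1948 px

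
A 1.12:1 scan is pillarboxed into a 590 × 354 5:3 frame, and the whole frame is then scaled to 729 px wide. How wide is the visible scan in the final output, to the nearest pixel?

In the 590×354 frame the scan fills the height: width = 354 × 1.120 ≈ 396.48 px.
Scaling 590 → 729 is ×1.2356, so the width becomes 396.48 × 1.2356 ≈ 489.89 px.

490 px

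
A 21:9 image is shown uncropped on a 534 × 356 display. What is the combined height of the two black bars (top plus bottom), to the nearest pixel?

Since 2.333 > 1.500, the image is width-limited.
Content height = 534 × 9/21 ≈ 228.86 px.
Black = 356 − 228.86 = 127.14 px.

127 px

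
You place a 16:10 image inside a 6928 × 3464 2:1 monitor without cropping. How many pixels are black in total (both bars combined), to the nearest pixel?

16:10 is narrower than 2:1, so it spans the full height.
That makes the image 5542.4000 px wide (3464 × 16/10).
6928 − 5542.4000 = 1385.6000 px of bars.
Across the 3464-px span: 1385.6000 × 3464 ≈ 4799718 px.

4799718 pixels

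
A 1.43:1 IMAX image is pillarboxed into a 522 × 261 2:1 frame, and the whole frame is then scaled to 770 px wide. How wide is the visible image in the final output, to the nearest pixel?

At 522×261 the image is height-limited, so width = 261 × 1.430 ≈ 373.23 px.
The frame scales by 770/522 = 1.4751; 373.23 × 1.4751 ≈ 550.55 px.

551 px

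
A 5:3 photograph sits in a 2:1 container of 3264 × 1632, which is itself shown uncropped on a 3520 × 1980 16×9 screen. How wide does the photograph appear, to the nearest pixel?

2933 px

First fit — 5:3 into 3264×1632 spans the height: 2720.00 × 1632.00.
2:1 in 3520×1980: fills the width, so the intermediate becomes 3520.00 × 1760.00 — a scale of ×1.0784.
Applying the same ×1.0784: 2720.00 → 2933.33.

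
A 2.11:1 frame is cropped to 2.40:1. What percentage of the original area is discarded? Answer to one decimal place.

Going from 2.11:1 to 2.40:1 means cutting height while keeping width.
Fraction kept = (2.110)/(2.400) ≈ 87.92%, so 12.08% is lost.

12.1%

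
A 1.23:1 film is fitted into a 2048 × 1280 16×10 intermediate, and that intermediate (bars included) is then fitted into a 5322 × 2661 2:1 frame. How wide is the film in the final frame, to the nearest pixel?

3273 px

First fit — 1.23:1 into 2048×1280 spans the height: 1574.40 × 1280.00.
16×10 in 5322×2661: fills the height, so the intermediate becomes 4257.60 × 2661.00 — a scale of ×2.0789.
The film scales with it: width 1574.40 × 2.0789 ≈ 3273.03.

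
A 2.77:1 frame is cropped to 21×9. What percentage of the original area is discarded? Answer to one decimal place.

The height stays; only width is cut (since 21×9 is narrower than 2.77:1).
Area ratio = (2.333)/(2.770) = 84.24%; the remaining 15.76% is cropped out.

15.8%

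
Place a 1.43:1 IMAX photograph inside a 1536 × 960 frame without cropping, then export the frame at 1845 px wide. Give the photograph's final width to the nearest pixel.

1649 px

At 1536×960 the photograph is height-limited, so width = 960 × 1.430 ≈ 1372.80 px.
Scaling 1536 → 1845 is ×1.2012, so the width becomes 1372.80 × 1.2012 ≈ 1648.97 px.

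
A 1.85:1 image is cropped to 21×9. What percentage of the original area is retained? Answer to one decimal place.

79.3%

The width stays; only height is cut (since 21×9 is wider than 1.85:1).
(1.850)/(2.333) ≈ 0.793 of the area survives.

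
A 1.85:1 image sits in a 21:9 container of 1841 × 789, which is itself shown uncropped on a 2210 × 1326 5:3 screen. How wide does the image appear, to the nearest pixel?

1752 px

1.85:1 in 1841×789: fills the height, so the image is 1459.65 × 789.00.
21:9 in 2210×1326: fills the width, so the intermediate becomes 2210.00 × 947.14 — a scale of ×1.2004.
So the image's width is 1459.65 × 1.2004 ≈ 1752.21.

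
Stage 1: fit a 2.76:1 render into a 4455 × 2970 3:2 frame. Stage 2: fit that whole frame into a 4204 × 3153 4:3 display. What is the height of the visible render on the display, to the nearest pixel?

2.76:1 in 4455×2970: fills the width, so the render is 4455.00 × 1614.13.
The 3:2 canvas is width-limited in 4204×3153, giving 4204.00 × 2802.67; scale factor 0.9437.
So the render's height is 1614.13 × 0.9437 ≈ 1523.19.

1523 px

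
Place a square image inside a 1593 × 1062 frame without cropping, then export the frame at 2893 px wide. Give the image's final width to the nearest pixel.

At 1593×1062 the image is height-limited, so width = 1062 × 1/1 ≈ 1062.00 px.
Scaling 1593 → 2893 is ×1.8161, so the width becomes 1062.00 × 1.8161 ≈ 1928.67 px.

1929 px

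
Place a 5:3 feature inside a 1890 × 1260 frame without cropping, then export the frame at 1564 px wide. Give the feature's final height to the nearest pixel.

In the 1890×1260 frame the feature fills the width: height = 1890 × 3/5 ≈ 1134.00 px.
Scaling 1890 → 1564 is ×0.8275, so the height becomes 1134.00 × 0.8275 ≈ 938.40 px.

938 px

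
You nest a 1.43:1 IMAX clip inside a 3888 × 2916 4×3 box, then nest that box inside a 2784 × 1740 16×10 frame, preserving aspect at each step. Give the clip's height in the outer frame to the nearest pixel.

Inside the 3888×2916 canvas the clip is width-limited at 3888.00 × 2718.88.
4×3 in 2784×1740: fills the height, so the intermediate becomes 2320.00 × 1740.00 — a scale of ×0.5967.
The clip scales with it: height 2718.88 × 0.5967 ≈ 1622.38.

1622 px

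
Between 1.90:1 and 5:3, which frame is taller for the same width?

1.9 and 5:3 = 1.667; 1.9 > 1.667. The smaller width-to-height ratio is the taller frame.

5:3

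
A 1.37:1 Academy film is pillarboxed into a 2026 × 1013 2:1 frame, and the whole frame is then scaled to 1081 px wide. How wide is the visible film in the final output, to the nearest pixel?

Fitted into 2026×1013, the film spans the height; its width is 1013 × 1.370 ≈ 1387.81 px.
Resizing to 1081 px wide multiplies everything by 0.5336: 1387.81 → 740.49 px.

740 px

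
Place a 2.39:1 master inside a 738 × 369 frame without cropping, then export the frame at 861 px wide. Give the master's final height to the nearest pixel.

360 px

At 738×369 the master is width-limited, so height = 738 / 2.390 ≈ 308.79 px.
Scaling 738 → 861 is ×1.1667, so the height becomes 308.79 × 1.1667 ≈ 360.25 px.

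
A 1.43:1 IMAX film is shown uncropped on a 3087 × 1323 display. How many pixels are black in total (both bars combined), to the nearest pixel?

1.43:1 IMAX is narrower than 21×9, so it spans the full height.
Content width = 1323 × 1.430 ≈ 1891.8900 px.
3087 − 1891.8900 = 1195.1100 px of bars.
Bar area = 1195.1100 × 1323 ≈ 1581131 px.

1581131 pixels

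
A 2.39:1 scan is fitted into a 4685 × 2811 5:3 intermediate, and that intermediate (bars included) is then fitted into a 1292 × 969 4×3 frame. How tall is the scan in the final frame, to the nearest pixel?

541 px

First fit — 2.39:1 into 4685×2811 spans the width: 4685.00 × 1960.25.
The 5:3 canvas is width-limited in 1292×969, giving 1292.00 × 775.20; scale factor 0.2758.
The scan scales with it: height 1960.25 × 0.2758 ≈ 540.59.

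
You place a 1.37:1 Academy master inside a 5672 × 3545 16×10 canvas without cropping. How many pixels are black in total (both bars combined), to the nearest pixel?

1.37:1 Academy is narrower than 16×10, so it spans the full height.
The master is 3545 × 1.370 ≈ 4856.6500 px wide.
Leftover width: 5672 − 4856.6500 = 815.3500 px.
That's 815.3500 × 3545 ≈ 2890416 black pixels.

2890416 pixels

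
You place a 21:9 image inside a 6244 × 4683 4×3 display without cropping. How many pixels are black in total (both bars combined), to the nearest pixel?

21:9 is wider than 4×3, so it spans the full width.
The image is 6244 × 9/21 ≈ 2676.0000 px tall.
Leftover height: 4683 − 2676.0000 = 2007.0000 px.
That's 2007.0000 × 6244 ≈ 12531708 black pixels.

12531708 pixels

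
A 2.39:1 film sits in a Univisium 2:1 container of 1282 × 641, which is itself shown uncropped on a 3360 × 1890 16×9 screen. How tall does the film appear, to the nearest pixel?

Inside the 1282×641 canvas the film is width-limited at 1282.00 × 536.40.
The Univisium 2:1 canvas is width-limited in 3360×1890, giving 3360.00 × 1680.00; scale factor 2.6209.
The film scales with it: height 536.40 × 2.6209 ≈ 1405.86.

1406 px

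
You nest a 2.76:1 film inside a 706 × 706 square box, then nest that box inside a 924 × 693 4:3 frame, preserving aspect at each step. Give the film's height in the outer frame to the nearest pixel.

First fit — 2.76:1 into 706×706 spans the width: 706.00 × 255.80.
square in 924×693: fills the height, so the intermediate becomes 693.00 × 693.00 — a scale of ×0.9816.
So the film's height is 255.80 × 0.9816 ≈ 251.09.

251 px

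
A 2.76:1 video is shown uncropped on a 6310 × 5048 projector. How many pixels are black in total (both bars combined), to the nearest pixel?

2.76:1 is wider than 5:4, so it spans the full width.
Content height = 6310 / 2.760 ≈ 2286.2319 px.
Black = 5048 − 2286.2319 = 2761.7681 px.
That's 2761.7681 × 6310 ≈ 17426757 black pixels.

17426757 pixels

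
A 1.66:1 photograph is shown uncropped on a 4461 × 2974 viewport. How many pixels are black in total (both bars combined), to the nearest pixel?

Since 1.660 > 1.500, the photograph is width-limited.
That makes the image 2687.3494 px tall (4461 / 1.660).
2974 − 2687.3494 = 286.6506 px of bars.
Bar area = 286.6506 × 4461 ≈ 1278748 px.

1278748 pixels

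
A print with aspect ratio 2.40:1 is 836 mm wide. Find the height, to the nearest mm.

836 / 2.400 = 348.33.

348 mm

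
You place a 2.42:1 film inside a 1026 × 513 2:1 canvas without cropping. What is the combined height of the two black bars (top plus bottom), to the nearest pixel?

89 px

2.42:1 (2.420) > 2:1 (2.000), so the film fills the width.
That makes the image 423.97 px tall (1026 / 2.420).
513 − 423.97 = 89.03 px of bars.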